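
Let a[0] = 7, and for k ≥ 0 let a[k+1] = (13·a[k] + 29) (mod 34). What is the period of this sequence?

Listing terms: a[0] = 7,  a[1] = 18,  a[2] = 25,  a[3] = 14,  a[4] = 7.
Since a[4] = a[0] = 7, the sequence is periodic with period 4.

4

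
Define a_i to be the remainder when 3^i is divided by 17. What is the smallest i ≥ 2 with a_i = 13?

4

We have a_1 = 3, a_2 = 9, a_3 = 10, a_4 = 13, a_5 = 5, a_6 = 15, a_7 = 11, a_8 = 16, a_9 = 14, a_{10} = 8, a_{11} = 7, a_{12} = 4, a_{13} = 12, a_{14} = 2, a_{15} = 6, a_{16} = 1, a_{17} = 3.
The sequence repeats with period 16.
The value 13 first appears (with i ≥ 2) at a_4.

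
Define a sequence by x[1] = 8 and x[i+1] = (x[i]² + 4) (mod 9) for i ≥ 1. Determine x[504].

We have x[1] = 8; x[2] = 5; x[3] = 2; x[4] = 8.
Since x[4] = x[1] = 8, the sequence is periodic with period 3.
So x[504] = x[1 + ((504-1) mod 3)] = x[3] = 2.

2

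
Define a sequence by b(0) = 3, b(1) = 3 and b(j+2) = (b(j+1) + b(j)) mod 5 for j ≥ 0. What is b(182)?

1

We have b(0) = 3; b(1) = 3; b(2) = 1; b(3) = 4; b(4) = 0; b(5) = 4; b(6) = 4; b(7) = 3; b(8) = 2; b(9) = 0; b(10) = 2; b(11) = 2; b(12) = 4; b(13) = 1; b(14) = 0; b(15) = 1; b(16) = 1; b(17) = 2; b(18) = 3; b(19) = 0; b(20) = 3; b(21) = 3.
Since (b(20), b(21)) = (b(0), b(1)) = (3, 3) (two consecutive terms determine the rest), the sequence is periodic with period 20.
So b(182) = b(0 + ((182-0) mod 20)) = b(2) = 1.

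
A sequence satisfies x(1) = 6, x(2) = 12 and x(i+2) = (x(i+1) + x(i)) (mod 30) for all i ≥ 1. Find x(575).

12

We have x(1) = 6, x(2) = 12, x(3) = 18, x(4) = 0, x(5) = 18, x(6) = 18, x(7) = 6, x(8) = 24, x(9) = 0, x(10) = 24, x(11) = 24, x(12) = 18, x(13) = 12, x(14) = 0, x(15) = 12, x(16) = 12, x(17) = 24, x(18) = 6, x(19) = 0, x(20) = 6, x(21) = 6, x(22) = 12.
Since (x(21), x(22)) = (x(1), x(2)) = (6, 12) (two consecutive terms determine the rest), the sequence is periodic with period 20.
So x(575) = x(1 + ((575-1) mod 20)) = x(15) = 12.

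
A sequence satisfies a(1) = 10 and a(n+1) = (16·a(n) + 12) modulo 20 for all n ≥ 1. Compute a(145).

8

Listing terms: a(1) = 10; a(2) = 12; a(3) = 4; a(4) = 16; a(5) = 8; a(6) = 0; a(7) = 12.
Since a(7) = a(2) = 12, the sequence is eventually periodic: after a pre-period of length 1 it cycles with period 5.
For n ≥ 2, a(n) depends only on (n - 2) mod 5. (145 - 2) mod 5 = 3, so a(145) = a(5) = 8.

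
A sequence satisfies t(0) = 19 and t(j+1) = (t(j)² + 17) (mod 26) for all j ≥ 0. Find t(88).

13

Listing terms: t(0) = 19,  t(1) = 14,  t(2) = 5,  t(3) = 16,  t(4) = 13,  t(5) = 4,  t(6) = 7,  t(7) = 14.
Since t(7) = t(1) = 14, the sequence is eventually periodic: after a pre-period of length 1 it cycles with period 6.
For j ≥ 1, t(j) depends only on (j - 1) mod 6. (88 - 1) mod 6 = 3, so t(88) = t(4) = 13.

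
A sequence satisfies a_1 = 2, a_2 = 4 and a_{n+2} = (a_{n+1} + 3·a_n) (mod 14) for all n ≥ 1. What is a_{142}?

Listing terms: a_1 = 2, a_2 = 4, a_3 = 10, a_4 = 8, a_5 = 10, a_6 = 6, a_7 = 8, a_8 = 12, a_9 = 8, a_{10} = 2, a_{11} = 12, a_{12} = 4, a_{13} = 12, a_{14} = 10, a_{15} = 4, a_{16} = 6, a_{17} = 4, a_{18} = 8, a_{19} = 6, a_{20} = 2, a_{21} = 6, a_{22} = 12, a_{23} = 2, a_{24} = 10, a_{25} = 2, a_{26} = 4.
Since (a_{25}, a_{26}) = (a_1, a_2) = (2, 4) (two consecutive terms determine the rest), the sequence is periodic with period 24.
(142 - 1) mod 24 = 21, so a_{142} = a_{22} = 12.

12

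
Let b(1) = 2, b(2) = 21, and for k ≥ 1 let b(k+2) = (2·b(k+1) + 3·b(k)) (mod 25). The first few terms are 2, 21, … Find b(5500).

14

Listing terms: b(1) = 2,  b(2) = 21,  b(3) = 23,  b(4) = 9,  b(5) = 12,  b(6) = 1,  b(7) = 13,  b(8) = 4,  b(9) = 22,  b(10) = 6,  b(11) = 3,  b(12) = 24,  b(13) = 7,  b(14) = 11,  b(15) = 18,  b(16) = 19,  b(17) = 17,  b(18) = 16,  b(19) = 8,  b(20) = 14,  b(21) = 2,  b(22) = 21.
Since (b(21), b(22)) = (b(1), b(2)) = (2, 21) (two consecutive terms determine the rest), the sequence is periodic with period 20.
So b(5500) = b(1 + ((5500-1) mod 20)) = b(20) = 14.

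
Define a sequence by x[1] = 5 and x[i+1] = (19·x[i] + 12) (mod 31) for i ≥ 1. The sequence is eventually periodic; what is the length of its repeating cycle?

15

Computing terms: x[1] = 5,  x[2] = 14,  x[3] = 30,  x[4] = 24,  x[5] = 3,  x[6] = 7,  x[7] = 21,  x[8] = 8,  x[9] = 9,  x[10] = 28,  x[11] = 17,  x[12] = 25,  x[13] = 22,  x[14] = 27,  x[15] = 29,  x[16] = 5.
The sequence repeats with period 15.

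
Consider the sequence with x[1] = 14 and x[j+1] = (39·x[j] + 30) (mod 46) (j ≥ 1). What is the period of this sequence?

x[1] = 14; x[2] = 24; x[3] = 0; x[4] = 30; x[5] = 4; x[6] = 2; x[7] = 16; x[8] = 10; x[9] = 6; x[10] = 34; x[11] = 22; x[12] = 14.
Since x[12] = x[1] = 14, the sequence is periodic with period 11.

11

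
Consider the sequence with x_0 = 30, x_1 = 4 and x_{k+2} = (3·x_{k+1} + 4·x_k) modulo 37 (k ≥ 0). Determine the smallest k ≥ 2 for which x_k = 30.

Computing terms: x_0 = 30; x_1 = 4; x_2 = 21; x_3 = 5; x_4 = 25; x_5 = 21; x_6 = 15; x_7 = 18; x_8 = 3; x_9 = 7; x_{10} = 33; x_{11} = 16; x_{12} = 32; x_{13} = 12; x_{14} = 16; x_{15} = 22; x_{16} = 19; x_{17} = 34; x_{18} = 30; x_{19} = 4.
Since (x_{18}, x_{19}) = (x_0, x_1) = (30, 4) (two consecutive terms determine the rest), the sequence is periodic with period 18.
The value 30 next appears (with k ≥ 2) at x_{18}.

18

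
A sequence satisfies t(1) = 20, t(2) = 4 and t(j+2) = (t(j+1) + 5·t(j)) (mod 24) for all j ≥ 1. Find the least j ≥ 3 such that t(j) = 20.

Computing terms: t(1) = 20,  t(2) = 4,  t(3) = 8,  t(4) = 4,  t(5) = 20,  t(6) = 16,  t(7) = 20,  t(8) = 4.
The sequence repeats with period 6.
The value 20 first appears (with j ≥ 3) at t(5).

5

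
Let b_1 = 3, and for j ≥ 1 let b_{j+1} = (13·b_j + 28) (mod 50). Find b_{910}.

37

We have b_1 = 3,  b_2 = 17,  b_3 = 49,  b_4 = 15,  b_5 = 23,  b_6 = 27,  b_7 = 29,  b_8 = 5,  b_9 = 43,  b_{10} = 37,  b_{11} = 9,  b_{12} = 45,  b_{13} = 13,  b_{14} = 47,  b_{15} = 39,  b_{16} = 35,  b_{17} = 33,  b_{18} = 7,  b_{19} = 19,  b_{20} = 25,  b_{21} = 3.
The sequence repeats with period 20.
So b_{910} = b_{1 + ((910-1) mod 20)} = b_{10} = 37.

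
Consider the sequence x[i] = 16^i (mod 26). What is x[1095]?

Computing terms: x[0] = 1, x[1] = 16, x[2] = 22, x[3] = 14, x[4] = 16.
Since x[4] = x[1] = 16, the sequence is eventually periodic: after a pre-period of length 1 it cycles with period 3.
For i ≥ 1, x[i] depends only on (i - 1) mod 3. (1095 - 1) mod 3 = 2, so x[1095] = x[3] = 14.

14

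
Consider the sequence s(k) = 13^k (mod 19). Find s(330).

Listing terms: s(0) = 1, s(1) = 13, s(2) = 17, s(3) = 12, s(4) = 4, s(5) = 14, s(6) = 11, s(7) = 10, s(8) = 16, s(9) = 18, s(10) = 6, s(11) = 2, s(12) = 7, s(13) = 15, s(14) = 5, s(15) = 8, s(16) = 9, s(17) = 3, s(18) = 1.
The sequence repeats with period 18.
(330 - 0) mod 18 = 6, so s(330) = s(6) = 11.

11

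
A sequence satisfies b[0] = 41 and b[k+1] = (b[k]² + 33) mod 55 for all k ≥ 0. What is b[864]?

14

b[0] = 41, b[1] = 9, b[2] = 4, b[3] = 49, b[4] = 14, b[5] = 9.
Since b[5] = b[1] = 9, the sequence is eventually periodic: after a pre-period of length 1 it cycles with period 4.
For k ≥ 1, b[k] depends only on (k - 1) mod 4. (864 - 1) mod 4 = 3, so b[864] = b[4] = 14.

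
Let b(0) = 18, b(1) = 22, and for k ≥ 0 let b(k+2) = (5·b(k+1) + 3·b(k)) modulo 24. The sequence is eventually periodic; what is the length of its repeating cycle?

6

b(0) = 18; b(1) = 22; b(2) = 20; b(3) = 22; b(4) = 2; b(5) = 4; b(6) = 2; b(7) = 22; b(8) = 20.
Since (b(7), b(8)) = (b(1), b(2)) = (22, 20) (two consecutive terms determine the rest), the sequence is eventually periodic: after a pre-period of length 1 it cycles with period 6.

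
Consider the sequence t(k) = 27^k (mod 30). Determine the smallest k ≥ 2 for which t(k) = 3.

We have t(1) = 27,  t(2) = 9,  t(3) = 3,  t(4) = 21,  t(5) = 27.
Since t(5) = t(1) = 27, the sequence is periodic with period 4.
The value 3 first appears (with k ≥ 2) at t(3).

3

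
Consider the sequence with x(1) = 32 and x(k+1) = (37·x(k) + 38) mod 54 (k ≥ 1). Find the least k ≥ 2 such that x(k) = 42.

Computing terms: x(1) = 32, x(2) = 34, x(3) = 0, x(4) = 38, x(5) = 40, x(6) = 6, x(7) = 44, x(8) = 46, x(9) = 12, x(10) = 50, x(11) = 52, x(12) = 18, x(13) = 2, x(14) = 4, x(15) = 24, x(16) = 8, x(17) = 10, x(18) = 30, x(19) = 14, x(20) = 16, x(21) = 36, x(22) = 20, x(23) = 22, x(24) = 42, x(25) = 26, x(26) = 28, x(27) = 48, x(28) = 32.
The sequence repeats with period 27.
The value 42 first appears (with k ≥ 2) at x(24).

24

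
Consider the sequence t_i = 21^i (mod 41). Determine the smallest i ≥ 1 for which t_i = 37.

8

t_0 = 1; t_1 = 21; t_2 = 31; t_3 = 36; t_4 = 18; t_5 = 9; t_6 = 25; t_7 = 33; t_8 = 37; t_9 = 39; t_{10} = 40; t_{11} = 20; t_{12} = 10; t_{13} = 5; t_{14} = 23; t_{15} = 32; t_{16} = 16; t_{17} = 8; t_{18} = 4; t_{19} = 2; t_{20} = 1.
The sequence repeats with period 20.
The value 37 first appears (with i ≥ 1) at t_8.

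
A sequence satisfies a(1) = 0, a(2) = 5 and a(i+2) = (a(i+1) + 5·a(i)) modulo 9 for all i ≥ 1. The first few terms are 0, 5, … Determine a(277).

a(1) = 0, a(2) = 5, a(3) = 5, a(4) = 3, a(5) = 1, a(6) = 7, a(7) = 3, a(8) = 2, a(9) = 8, a(10) = 0, a(11) = 4, a(12) = 4, a(13) = 6, a(14) = 8, a(15) = 2, a(16) = 6, a(17) = 7, a(18) = 1, a(19) = 0, a(20) = 5.
Since (a(19), a(20)) = (a(1), a(2)) = (0, 5) (two consecutive terms determine the rest), the sequence is periodic with period 18.
(277 - 1) mod 18 = 6, so a(277) = a(7) = 3.

3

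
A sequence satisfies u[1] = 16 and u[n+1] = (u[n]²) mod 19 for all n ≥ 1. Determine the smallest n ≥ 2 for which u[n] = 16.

Computing terms: u[1] = 16, u[2] = 9, u[3] = 5, u[4] = 6, u[5] = 17, u[6] = 4, u[7] = 16.
The sequence repeats with period 6.
The value 16 next appears (with n ≥ 2) at u[7].

7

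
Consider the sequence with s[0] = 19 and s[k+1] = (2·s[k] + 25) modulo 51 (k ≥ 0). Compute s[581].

6

We have s[0] = 19, s[1] = 12, s[2] = 49, s[3] = 21, s[4] = 16, s[5] = 6, s[6] = 37, s[7] = 48, s[8] = 19.
Since s[8] = s[0] = 19, the sequence is periodic with period 8.
(581 - 0) mod 8 = 5, so s[581] = s[5] = 6.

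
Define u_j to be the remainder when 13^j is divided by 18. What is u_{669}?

Computing terms: u_1 = 13,  u_2 = 7,  u_3 = 1,  u_4 = 13.
The sequence repeats with period 3.
So u_{669} = u_{1 + ((669-1) mod 3)} = u_3 = 1.

1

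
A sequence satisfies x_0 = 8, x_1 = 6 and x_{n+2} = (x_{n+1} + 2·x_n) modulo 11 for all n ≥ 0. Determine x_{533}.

1

We have x_0 = 8, x_1 = 6, x_2 = 0, x_3 = 1, x_4 = 1, x_5 = 3, x_6 = 5, x_7 = 0, x_8 = 10, x_9 = 10, x_{10} = 8, x_{11} = 6.
Since (x_{10}, x_{11}) = (x_0, x_1) = (8, 6) (two consecutive terms determine the rest), the sequence is periodic with period 10.
(533 - 0) mod 10 = 3, so x_{533} = x_3 = 1.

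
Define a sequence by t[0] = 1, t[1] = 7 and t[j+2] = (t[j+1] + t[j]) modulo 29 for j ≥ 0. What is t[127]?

We have t[0] = 1, t[1] = 7, t[2] = 8, t[3] = 15, t[4] = 23, t[5] = 9, t[6] = 3, t[7] = 12, t[8] = 15, t[9] = 27, t[10] = 13, t[11] = 11, t[12] = 24, t[13] = 6, t[14] = 1, t[15] = 7.
Since (t[14], t[15]) = (t[0], t[1]) = (1, 7) (two consecutive terms determine the rest), the sequence is periodic with period 14.
So t[127] = t[0 + ((127-0) mod 14)] = t[1] = 7.

7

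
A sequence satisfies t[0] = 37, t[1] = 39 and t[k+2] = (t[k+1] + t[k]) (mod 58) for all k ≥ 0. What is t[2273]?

t[0] = 37; t[1] = 39; t[2] = 18; t[3] = 57; t[4] = 17; t[5] = 16; t[6] = 33; t[7] = 49; t[8] = 24; t[9] = 15; t[10] = 39; t[11] = 54; t[12] = 35; t[13] = 31; t[14] = 8; t[15] = 39; t[16] = 47; t[17] = 28; t[18] = 17; t[19] = 45; t[20] = 4; t[21] = 49; t[22] = 53; t[23] = 44; t[24] = 39; t[25] = 25; t[26] = 6; t[27] = 31; t[28] = 37; t[29] = 10; t[30] = 47; t[31] = 57; t[32] = 46; t[33] = 45; t[34] = 33; t[35] = 20; t[36] = 53; t[37] = 15; t[38] = 10; t[39] = 25; t[40] = 35; t[41] = 2; t[42] = 37; t[43] = 39.
Since (t[42], t[43]) = (t[0], t[1]) = (37, 39) (two consecutive terms determine the rest), the sequence is periodic with period 42.
So t[2273] = t[0 + ((2273-0) mod 42)] = t[5] = 16.

16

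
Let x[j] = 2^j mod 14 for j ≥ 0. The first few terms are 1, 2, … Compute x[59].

Listing terms: x[0] = 1; x[1] = 2; x[2] = 4; x[3] = 8; x[4] = 2.
Since x[4] = x[1] = 2, the sequence is eventually periodic: after a pre-period of length 1 it cycles with period 3.
For j ≥ 1, x[j] depends only on (j - 1) mod 3. (59 - 1) mod 3 = 1, so x[59] = x[2] = 4.

4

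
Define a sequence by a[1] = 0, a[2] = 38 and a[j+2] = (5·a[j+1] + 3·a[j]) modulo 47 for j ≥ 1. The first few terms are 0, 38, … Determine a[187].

Listing terms: a[1] = 0, a[2] = 38, a[3] = 2, a[4] = 30, a[5] = 15, a[6] = 24, a[7] = 24, a[8] = 4, a[9] = 45, a[10] = 2, a[11] = 4, a[12] = 26, a[13] = 1, a[14] = 36, a[15] = 42, a[16] = 36, a[17] = 24, a[18] = 40, a[19] = 37, a[20] = 23, a[21] = 38, a[22] = 24, a[23] = 46, a[24] = 20, a[25] = 3, a[26] = 28, a[27] = 8, a[28] = 30, a[29] = 33, a[30] = 20, a[31] = 11, a[32] = 21, a[33] = 44, a[34] = 1, a[35] = 43, a[36] = 30, a[37] = 44, a[38] = 28, a[39] = 37, a[40] = 34, a[41] = 46, a[42] = 3, a[43] = 12, a[44] = 22, a[45] = 5, a[46] = 44, a[47] = 0, a[48] = 38.
The sequence repeats with period 46.
(187 - 1) mod 46 = 2, so a[187] = a[3] = 2.

2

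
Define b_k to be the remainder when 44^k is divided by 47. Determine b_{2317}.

Listing terms: b_1 = 44, b_2 = 9, b_3 = 20, b_4 = 34, b_5 = 39, b_6 = 24, b_7 = 22, b_8 = 28, b_9 = 10, b_{10} = 17, b_{11} = 43, b_{12} = 12, b_{13} = 11, b_{14} = 14, b_{15} = 5, b_{16} = 32, b_{17} = 45, b_{18} = 6, b_{19} = 29, b_{20} = 7, b_{21} = 26, b_{22} = 16, b_{23} = 46, b_{24} = 3, b_{25} = 38, b_{26} = 27, b_{27} = 13, b_{28} = 8, b_{29} = 23, b_{30} = 25, b_{31} = 19, b_{32} = 37, b_{33} = 30, b_{34} = 4, b_{35} = 35, b_{36} = 36, b_{37} = 33, b_{38} = 42, b_{39} = 15, b_{40} = 2, b_{41} = 41, b_{42} = 18, b_{43} = 40, b_{44} = 21, b_{45} = 31, b_{46} = 1, b_{47} = 44.
The sequence repeats with period 46.
(2317 - 1) mod 46 = 16, so b_{2317} = b_{17} = 45.

45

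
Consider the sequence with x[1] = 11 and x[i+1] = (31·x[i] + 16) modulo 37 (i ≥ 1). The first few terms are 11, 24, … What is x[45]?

Computing terms: x[1] = 11, x[2] = 24, x[3] = 20, x[4] = 7, x[5] = 11.
The sequence repeats with period 4.
So x[45] = x[1 + ((45-1) mod 4)] = x[1] = 11.

11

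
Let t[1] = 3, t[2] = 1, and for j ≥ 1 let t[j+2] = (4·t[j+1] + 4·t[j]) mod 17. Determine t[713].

We have t[1] = 3,  t[2] = 1,  t[3] = 16,  t[4] = 0,  t[5] = 13,  t[6] = 1,  t[7] = 5,  t[8] = 7,  t[9] = 14,  t[10] = 16,  t[11] = 1,  t[12] = 0,  t[13] = 4,  t[14] = 16,  t[15] = 12,  t[16] = 10,  t[17] = 3,  t[18] = 1.
Since (t[17], t[18]) = (t[1], t[2]) = (3, 1) (two consecutive terms determine the rest), the sequence is periodic with period 16.
So t[713] = t[1 + ((713-1) mod 16)] = t[9] = 14.

14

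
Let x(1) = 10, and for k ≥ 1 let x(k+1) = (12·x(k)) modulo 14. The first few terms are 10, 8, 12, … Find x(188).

Listing terms: x(1) = 10,  x(2) = 8,  x(3) = 12,  x(4) = 4,  x(5) = 6,  x(6) = 2,  x(7) = 10.
Since x(7) = x(1) = 10, the sequence is periodic with period 6.
So x(188) = x(1 + ((188-1) mod 6)) = x(2) = 8.

8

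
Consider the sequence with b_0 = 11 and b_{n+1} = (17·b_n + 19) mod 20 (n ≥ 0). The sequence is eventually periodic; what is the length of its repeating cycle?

We have b_0 = 11; b_1 = 6; b_2 = 1; b_3 = 16; b_4 = 11.
Since b_4 = b_0 = 11, the sequence is periodic with period 4.

4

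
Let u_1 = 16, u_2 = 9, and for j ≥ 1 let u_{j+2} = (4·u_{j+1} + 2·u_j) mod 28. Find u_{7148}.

Computing terms: u_1 = 16, u_2 = 9, u_3 = 12, u_4 = 10, u_5 = 8, u_6 = 24, u_7 = 0, u_8 = 20, u_9 = 24, u_{10} = 24, u_{11} = 4, u_{12} = 8, u_{13} = 12, u_{14} = 8, u_{15} = 0, u_{16} = 16, u_{17} = 8, u_{18} = 8, u_{19} = 20, u_{20} = 12, u_{21} = 4, u_{22} = 12, u_{23} = 0, u_{24} = 24, u_{25} = 12, u_{26} = 12, u_{27} = 16, u_{28} = 4, u_{29} = 20, u_{30} = 4, u_{31} = 0, u_{32} = 8, u_{33} = 4, u_{34} = 4, u_{35} = 24, u_{36} = 20, u_{37} = 16, u_{38} = 20, u_{39} = 0, u_{40} = 12, u_{41} = 20, u_{42} = 20, u_{43} = 8, u_{44} = 16, u_{45} = 24, u_{46} = 16, u_{47} = 0, u_{48} = 4, u_{49} = 16, u_{50} = 16, u_{51} = 12, u_{52} = 24, u_{53} = 8, u_{54} = 24.
Since (u_{53}, u_{54}) = (u_5, u_6) = (8, 24) (two consecutive terms determine the rest), the sequence is eventually periodic: after a pre-period of length 4 it cycles with period 48.
For j ≥ 5, u_j depends only on (j - 5) mod 48. (7148 - 5) mod 48 = 39, so u_{7148} = u_{44} = 16.

16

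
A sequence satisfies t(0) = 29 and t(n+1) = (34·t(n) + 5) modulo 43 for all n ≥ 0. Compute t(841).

t(0) = 29; t(1) = 2; t(2) = 30; t(3) = 36; t(4) = 25; t(5) = 38; t(6) = 7; t(7) = 28; t(8) = 11; t(9) = 35; t(10) = 34; t(11) = 0; t(12) = 5; t(13) = 3; t(14) = 21; t(15) = 31; t(16) = 27; t(17) = 20; t(18) = 40; t(19) = 32; t(20) = 18; t(21) = 15; t(22) = 42; t(23) = 14; t(24) = 8; t(25) = 19; t(26) = 6; t(27) = 37; t(28) = 16; t(29) = 33; t(30) = 9; t(31) = 10; t(32) = 1; t(33) = 39; t(34) = 41; t(35) = 23; t(36) = 13; t(37) = 17; t(38) = 24; t(39) = 4; t(40) = 12; t(41) = 26; t(42) = 29.
The sequence repeats with period 42.
(841 - 0) mod 42 = 1, so t(841) = t(1) = 2.

2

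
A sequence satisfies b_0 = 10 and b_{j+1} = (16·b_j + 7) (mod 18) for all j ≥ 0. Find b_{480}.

13

Listing terms: b_0 = 10,  b_1 = 5,  b_2 = 15,  b_3 = 13,  b_4 = 17,  b_5 = 9,  b_6 = 7,  b_7 = 11,  b_8 = 3,  b_9 = 1,  b_{10} = 5.
Since b_{10} = b_1 = 5, the sequence is eventually periodic: after a pre-period of length 1 it cycles with period 9.
For j ≥ 1, b_j depends only on (j - 1) mod 9. (480 - 1) mod 9 = 2, so b_{480} = b_3 = 13.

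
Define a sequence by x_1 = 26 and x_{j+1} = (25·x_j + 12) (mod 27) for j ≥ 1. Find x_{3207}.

Listing terms: x_1 = 26,  x_2 = 14,  x_3 = 11,  x_4 = 17,  x_5 = 5,  x_6 = 2,  x_7 = 8,  x_8 = 23,  x_9 = 20,  x_{10} = 26.
Since x_{10} = x_1 = 26, the sequence is periodic with period 9.
(3207 - 1) mod 9 = 2, so x_{3207} = x_3 = 11.

11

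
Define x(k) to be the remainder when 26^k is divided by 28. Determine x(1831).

We have x(1) = 26,  x(2) = 4,  x(3) = 20,  x(4) = 16,  x(5) = 24,  x(6) = 8,  x(7) = 12,  x(8) = 4.
Since x(8) = x(2) = 4, the sequence is eventually periodic: after a pre-period of length 1 it cycles with period 6.
For k ≥ 2, x(k) depends only on (k - 2) mod 6. (1831 - 2) mod 6 = 5, so x(1831) = x(7) = 12.

12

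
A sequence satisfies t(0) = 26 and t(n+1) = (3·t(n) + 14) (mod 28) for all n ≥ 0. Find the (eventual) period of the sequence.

6

Computing terms: t(0) = 26, t(1) = 8, t(2) = 10, t(3) = 16, t(4) = 6, t(5) = 4, t(6) = 26.
Since t(6) = t(0) = 26, the sequence is periodic with period 6.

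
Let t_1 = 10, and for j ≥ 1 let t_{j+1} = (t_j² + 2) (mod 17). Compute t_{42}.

1

t_1 = 10, t_2 = 0, t_3 = 2, t_4 = 6, t_5 = 4, t_6 = 1, t_7 = 3, t_8 = 11, t_9 = 4.
Since t_9 = t_5 = 4, the sequence is eventually periodic: after a pre-period of length 4 it cycles with period 4.
For j ≥ 5, t_j depends only on (j - 5) mod 4. (42 - 5) mod 4 = 1, so t_{42} = t_6 = 1.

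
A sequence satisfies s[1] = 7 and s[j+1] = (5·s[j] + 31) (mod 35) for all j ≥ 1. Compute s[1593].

11

s[1] = 7,  s[2] = 31,  s[3] = 11,  s[4] = 16,  s[5] = 6,  s[6] = 26,  s[7] = 21,  s[8] = 31.
Since s[8] = s[2] = 31, the sequence is eventually periodic: after a pre-period of length 1 it cycles with period 6.
For j ≥ 2, s[j] depends only on (j - 2) mod 6. (1593 - 2) mod 6 = 1, so s[1593] = s[3] = 11.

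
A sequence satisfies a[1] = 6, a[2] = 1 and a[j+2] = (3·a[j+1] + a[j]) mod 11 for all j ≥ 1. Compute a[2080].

a[1] = 6, a[2] = 1, a[3] = 9, a[4] = 6, a[5] = 5, a[6] = 10, a[7] = 2, a[8] = 5, a[9] = 6, a[10] = 1.
The sequence repeats with period 8.
(2080 - 1) mod 8 = 7, so a[2080] = a[8] = 5.

5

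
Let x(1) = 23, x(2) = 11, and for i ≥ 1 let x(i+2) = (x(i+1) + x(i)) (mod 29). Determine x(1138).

16

Listing terms: x(1) = 23,  x(2) = 11,  x(3) = 5,  x(4) = 16,  x(5) = 21,  x(6) = 8,  x(7) = 0,  x(8) = 8,  x(9) = 8,  x(10) = 16,  x(11) = 24,  x(12) = 11,  x(13) = 6,  x(14) = 17,  x(15) = 23,  x(16) = 11.
Since (x(15), x(16)) = (x(1), x(2)) = (23, 11) (two consecutive terms determine the rest), the sequence is periodic with period 14.
(1138 - 1) mod 14 = 3, so x(1138) = x(4) = 16.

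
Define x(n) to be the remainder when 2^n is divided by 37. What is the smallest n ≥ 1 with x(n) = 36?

18

Computing terms: x(0) = 1; x(1) = 2; x(2) = 4; x(3) = 8; x(4) = 16; x(5) = 32; x(6) = 27; x(7) = 17; x(8) = 34; x(9) = 31; x(10) = 25; x(11) = 13; x(12) = 26; x(13) = 15; x(14) = 30; x(15) = 23; x(16) = 9; x(17) = 18; x(18) = 36; x(19) = 35; x(20) = 33; x(21) = 29; x(22) = 21; x(23) = 5; x(24) = 10; x(25) = 20; x(26) = 3; x(27) = 6; x(28) = 12; x(29) = 24; x(30) = 11; x(31) = 22; x(32) = 7; x(33) = 14; x(34) = 28; x(35) = 19; x(36) = 1.
The sequence repeats with period 36.
The value 36 first appears (with n ≥ 1) at x(18).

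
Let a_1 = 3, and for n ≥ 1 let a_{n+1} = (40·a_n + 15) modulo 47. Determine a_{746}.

11

Listing terms: a_1 = 3,  a_2 = 41,  a_3 = 10,  a_4 = 39,  a_5 = 24,  a_6 = 35,  a_7 = 5,  a_8 = 27,  a_9 = 14,  a_{10} = 11,  a_{11} = 32,  a_{12} = 26,  a_{13} = 21,  a_{14} = 9,  a_{15} = 46,  a_{16} = 22,  a_{17} = 2,  a_{18} = 1,  a_{19} = 8,  a_{20} = 6,  a_{21} = 20,  a_{22} = 16,  a_{23} = 44,  a_{24} = 36,  a_{25} = 45,  a_{26} = 29,  a_{27} = 0,  a_{28} = 15,  a_{29} = 4,  a_{30} = 34,  a_{31} = 12,  a_{32} = 25,  a_{33} = 28,  a_{34} = 7,  a_{35} = 13,  a_{36} = 18,  a_{37} = 30,  a_{38} = 40,  a_{39} = 17,  a_{40} = 37,  a_{41} = 38,  a_{42} = 31,  a_{43} = 33,  a_{44} = 19,  a_{45} = 23,  a_{46} = 42,  a_{47} = 3.
The sequence repeats with period 46.
(746 - 1) mod 46 = 9, so a_{746} = a_{10} = 11.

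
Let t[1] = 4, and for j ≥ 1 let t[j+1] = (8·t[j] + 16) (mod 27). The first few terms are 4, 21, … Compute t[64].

3

We have t[1] = 4, t[2] = 21, t[3] = 22, t[4] = 3, t[5] = 13, t[6] = 12, t[7] = 4.
Since t[7] = t[1] = 4, the sequence is periodic with period 6.
So t[64] = t[1 + ((64-1) mod 6)] = t[4] = 3.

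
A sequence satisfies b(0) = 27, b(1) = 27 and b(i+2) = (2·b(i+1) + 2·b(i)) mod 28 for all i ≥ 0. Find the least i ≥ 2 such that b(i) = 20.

7

Listing terms: b(0) = 27, b(1) = 27, b(2) = 24, b(3) = 18, b(4) = 0, b(5) = 8, b(6) = 16, b(7) = 20, b(8) = 16, b(9) = 16, b(10) = 8, b(11) = 20, b(12) = 0, b(13) = 12, b(14) = 24, b(15) = 16, b(16) = 24, b(17) = 24, b(18) = 12, b(19) = 16, b(20) = 0, b(21) = 4, b(22) = 8, b(23) = 24, b(24) = 8, b(25) = 8, b(26) = 4, b(27) = 24, b(28) = 0, b(29) = 20, b(30) = 12, b(31) = 8, b(32) = 12, b(33) = 12, b(34) = 20, b(35) = 8, b(36) = 0, b(37) = 16, b(38) = 4, b(39) = 12, b(40) = 4, b(41) = 4, b(42) = 16, b(43) = 12, b(44) = 0, b(45) = 24, b(46) = 20, b(47) = 4, b(48) = 20, b(49) = 20, b(50) = 24, b(51) = 4, b(52) = 0, b(53) = 8.
Since (b(52), b(53)) = (b(4), b(5)) = (0, 8) (two consecutive terms determine the rest), the sequence is eventually periodic: after a pre-period of length 4 it cycles with period 48.
The value 20 first appears (with i ≥ 2) at b(7).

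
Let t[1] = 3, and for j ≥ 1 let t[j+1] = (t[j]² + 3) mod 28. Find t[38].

Computing terms: t[1] = 3; t[2] = 12; t[3] = 7; t[4] = 24; t[5] = 19; t[6] = 0; t[7] = 3.
Since t[7] = t[1] = 3, the sequence is periodic with period 6.
(38 - 1) mod 6 = 1, so t[38] = t[2] = 12.

12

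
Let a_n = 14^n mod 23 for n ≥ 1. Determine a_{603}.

21

Listing terms: a_1 = 14,  a_2 = 12,  a_3 = 7,  a_4 = 6,  a_5 = 15,  a_6 = 3,  a_7 = 19,  a_8 = 13,  a_9 = 21,  a_{10} = 18,  a_{11} = 22,  a_{12} = 9,  a_{13} = 11,  a_{14} = 16,  a_{15} = 17,  a_{16} = 8,  a_{17} = 20,  a_{18} = 4,  a_{19} = 10,  a_{20} = 2,  a_{21} = 5,  a_{22} = 1,  a_{23} = 14.
Since a_{23} = a_1 = 14, the sequence is periodic with period 22.
(603 - 1) mod 22 = 8, so a_{603} = a_9 = 21.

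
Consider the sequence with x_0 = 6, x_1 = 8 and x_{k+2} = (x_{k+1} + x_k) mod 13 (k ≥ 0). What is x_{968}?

12

Computing terms: x_0 = 6; x_1 = 8; x_2 = 1; x_3 = 9; x_4 = 10; x_5 = 6; x_6 = 3; x_7 = 9; x_8 = 12; x_9 = 8; x_{10} = 7; x_{11} = 2; x_{12} = 9; x_{13} = 11; x_{14} = 7; x_{15} = 5; x_{16} = 12; x_{17} = 4; x_{18} = 3; x_{19} = 7; x_{20} = 10; x_{21} = 4; x_{22} = 1; x_{23} = 5; x_{24} = 6; x_{25} = 11; x_{26} = 4; x_{27} = 2; x_{28} = 6; x_{29} = 8.
The sequence repeats with period 28.
So x_{968} = x_{0 + ((968-0) mod 28)} = x_{16} = 12.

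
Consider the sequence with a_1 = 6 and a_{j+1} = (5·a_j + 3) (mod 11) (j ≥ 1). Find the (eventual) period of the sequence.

5

We have a_1 = 6,  a_2 = 0,  a_3 = 3,  a_4 = 7,  a_5 = 5,  a_6 = 6.
Since a_6 = a_1 = 6, the sequence is periodic with period 5.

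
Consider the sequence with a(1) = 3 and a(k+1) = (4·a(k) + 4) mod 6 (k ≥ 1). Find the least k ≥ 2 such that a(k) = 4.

2

We have a(1) = 3; a(2) = 4; a(3) = 2; a(4) = 0; a(5) = 4.
Since a(5) = a(2) = 4, the sequence is eventually periodic: after a pre-period of length 1 it cycles with period 3.
The value 4 first appears (with k ≥ 2) at a(2).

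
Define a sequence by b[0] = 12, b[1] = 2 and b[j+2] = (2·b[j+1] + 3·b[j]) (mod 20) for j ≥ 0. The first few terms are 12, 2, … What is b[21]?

2

b[0] = 12,  b[1] = 2,  b[2] = 0,  b[3] = 6,  b[4] = 12,  b[5] = 2.
The sequence repeats with period 4.
So b[21] = b[0 + ((21-0) mod 4)] = b[1] = 2.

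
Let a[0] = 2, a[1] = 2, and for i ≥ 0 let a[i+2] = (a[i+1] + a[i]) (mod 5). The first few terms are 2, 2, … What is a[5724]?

Listing terms: a[0] = 2,  a[1] = 2,  a[2] = 4,  a[3] = 1,  a[4] = 0,  a[5] = 1,  a[6] = 1,  a[7] = 2,  a[8] = 3,  a[9] = 0,  a[10] = 3,  a[11] = 3,  a[12] = 1,  a[13] = 4,  a[14] = 0,  a[15] = 4,  a[16] = 4,  a[17] = 3,  a[18] = 2,  a[19] = 0,  a[20] = 2,  a[21] = 2.
Since (a[20], a[21]) = (a[0], a[1]) = (2, 2) (two consecutive terms determine the rest), the sequence is periodic with period 20.
(5724 - 0) mod 20 = 4, so a[5724] = a[4] = 0.

0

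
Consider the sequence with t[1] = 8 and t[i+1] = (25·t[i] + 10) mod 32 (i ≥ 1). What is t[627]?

We have t[1] = 8, t[2] = 18, t[3] = 12, t[4] = 22, t[5] = 16, t[6] = 26, t[7] = 20, t[8] = 30, t[9] = 24, t[10] = 2, t[11] = 28, t[12] = 6, t[13] = 0, t[14] = 10, t[15] = 4, t[16] = 14, t[17] = 8.
The sequence repeats with period 16.
So t[627] = t[1 + ((627-1) mod 16)] = t[3] = 12.

12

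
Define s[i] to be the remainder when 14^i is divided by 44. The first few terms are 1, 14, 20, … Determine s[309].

We have s[0] = 1,  s[1] = 14,  s[2] = 20,  s[3] = 16,  s[4] = 4,  s[5] = 12,  s[6] = 36,  s[7] = 20.
Since s[7] = s[2] = 20, the sequence is eventually periodic: after a pre-period of length 2 it cycles with period 5.
For i ≥ 2, s[i] depends only on (i - 2) mod 5. (309 - 2) mod 5 = 2, so s[309] = s[4] = 4.

4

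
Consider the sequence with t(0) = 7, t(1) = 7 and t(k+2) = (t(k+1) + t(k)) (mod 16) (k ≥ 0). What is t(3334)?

t(0) = 7, t(1) = 7, t(2) = 14, t(3) = 5, t(4) = 3, t(5) = 8, t(6) = 11, t(7) = 3, t(8) = 14, t(9) = 1, t(10) = 15, t(11) = 0, t(12) = 15, t(13) = 15, t(14) = 14, t(15) = 13, t(16) = 11, t(17) = 8, t(18) = 3, t(19) = 11, t(20) = 14, t(21) = 9, t(22) = 7, t(23) = 0, t(24) = 7, t(25) = 7.
The sequence repeats with period 24.
So t(3334) = t(0 + ((3334-0) mod 24)) = t(22) = 7.

7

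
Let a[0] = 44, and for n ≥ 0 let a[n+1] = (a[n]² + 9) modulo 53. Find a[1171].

37

We have a[0] = 44; a[1] = 37; a[2] = 0; a[3] = 9; a[4] = 37.
Since a[4] = a[1] = 37, the sequence is eventually periodic: after a pre-period of length 1 it cycles with period 3.
For n ≥ 1, a[n] depends only on (n - 1) mod 3. (1171 - 1) mod 3 = 0, so a[1171] = a[1] = 37.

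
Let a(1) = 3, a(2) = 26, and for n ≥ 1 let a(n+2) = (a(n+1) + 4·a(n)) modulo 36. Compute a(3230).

Listing terms: a(1) = 3,  a(2) = 26,  a(3) = 2,  a(4) = 34,  a(5) = 6,  a(6) = 34,  a(7) = 22,  a(8) = 14,  a(9) = 30,  a(10) = 14,  a(11) = 26,  a(12) = 10,  a(13) = 6,  a(14) = 10,  a(15) = 34,  a(16) = 2,  a(17) = 30,  a(18) = 2,  a(19) = 14,  a(20) = 22,  a(21) = 6,  a(22) = 22,  a(23) = 10,  a(24) = 26,  a(25) = 30,  a(26) = 26,  a(27) = 2.
Since (a(26), a(27)) = (a(2), a(3)) = (26, 2) (two consecutive terms determine the rest), the sequence is eventually periodic: after a pre-period of length 1 it cycles with period 24.
For n ≥ 2, a(n) depends only on (n - 2) mod 24. (3230 - 2) mod 24 = 12, so a(3230) = a(14) = 10.

10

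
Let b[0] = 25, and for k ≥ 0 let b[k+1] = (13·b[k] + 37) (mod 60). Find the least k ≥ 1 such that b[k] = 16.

3

Computing terms: b[0] = 25, b[1] = 2, b[2] = 3, b[3] = 16, b[4] = 5, b[5] = 42, b[6] = 43, b[7] = 56, b[8] = 45, b[9] = 22, b[10] = 23, b[11] = 36, b[12] = 25.
The sequence repeats with period 12.
The value 16 first appears (with k ≥ 1) at b[3].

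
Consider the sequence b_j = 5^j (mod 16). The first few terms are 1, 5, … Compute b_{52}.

1

Listing terms: b_0 = 1; b_1 = 5; b_2 = 9; b_3 = 13; b_4 = 1.
Since b_4 = b_0 = 1, the sequence is periodic with period 4.
So b_{52} = b_{0 + ((52-0) mod 4)} = b_0 = 1.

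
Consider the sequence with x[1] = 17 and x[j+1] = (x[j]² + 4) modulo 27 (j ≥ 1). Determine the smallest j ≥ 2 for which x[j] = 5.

5

We have x[1] = 17,  x[2] = 23,  x[3] = 20,  x[4] = 26,  x[5] = 5,  x[6] = 2,  x[7] = 8,  x[8] = 14,  x[9] = 11,  x[10] = 17.
The sequence repeats with period 9.
The value 5 first appears (with j ≥ 2) at x[5].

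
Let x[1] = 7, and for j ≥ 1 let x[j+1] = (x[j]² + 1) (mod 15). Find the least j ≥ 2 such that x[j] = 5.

Listing terms: x[1] = 7,  x[2] = 5,  x[3] = 11,  x[4] = 2,  x[5] = 5.
Since x[5] = x[2] = 5, the sequence is eventually periodic: after a pre-period of length 1 it cycles with period 3.
The value 5 first appears (with j ≥ 2) at x[2].

2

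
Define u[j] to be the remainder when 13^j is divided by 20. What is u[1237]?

13

Listing terms: u[1] = 13, u[2] = 9, u[3] = 17, u[4] = 1, u[5] = 13.
Since u[5] = u[1] = 13, the sequence is periodic with period 4.
(1237 - 1) mod 4 = 0, so u[1237] = u[1] = 13.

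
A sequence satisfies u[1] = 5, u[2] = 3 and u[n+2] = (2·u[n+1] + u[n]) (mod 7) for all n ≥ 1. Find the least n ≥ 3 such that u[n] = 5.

5

u[1] = 5, u[2] = 3, u[3] = 4, u[4] = 4, u[5] = 5, u[6] = 0, u[7] = 5, u[8] = 3.
The sequence repeats with period 6.
The value 5 first appears (with n ≥ 3) at u[5].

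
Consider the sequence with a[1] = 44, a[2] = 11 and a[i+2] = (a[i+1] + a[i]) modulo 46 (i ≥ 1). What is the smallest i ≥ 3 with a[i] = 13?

48

a[1] = 44,  a[2] = 11,  a[3] = 9,  a[4] = 20,  a[5] = 29,  a[6] = 3,  a[7] = 32,  a[8] = 35,  a[9] = 21,  a[10] = 10,  a[11] = 31,  a[12] = 41,  a[13] = 26,  a[14] = 21,  a[15] = 1,  a[16] = 22,  a[17] = 23,  a[18] = 45,  a[19] = 22,  a[20] = 21,  a[21] = 43,  a[22] = 18,  a[23] = 15,  a[24] = 33,  a[25] = 2,  a[26] = 35,  a[27] = 37,  a[28] = 26,  a[29] = 17,  a[30] = 43,  a[31] = 14,  a[32] = 11,  a[33] = 25,  a[34] = 36,  a[35] = 15,  a[36] = 5,  a[37] = 20,  a[38] = 25,  a[39] = 45,  a[40] = 24,  a[41] = 23,  a[42] = 1,  a[43] = 24,  a[44] = 25,  a[45] = 3,  a[46] = 28,  a[47] = 31,  a[48] = 13,  a[49] = 44,  a[50] = 11.
Since (a[49], a[50]) = (a[1], a[2]) = (44, 11) (two consecutive terms determine the rest), the sequence is periodic with period 48.
The value 13 first appears (with i ≥ 3) at a[48].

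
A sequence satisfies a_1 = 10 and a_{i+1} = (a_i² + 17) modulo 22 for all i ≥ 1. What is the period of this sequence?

10

We have a_1 = 10; a_2 = 7; a_3 = 0; a_4 = 17; a_5 = 20; a_6 = 21; a_7 = 18; a_8 = 11; a_9 = 6; a_{10} = 9; a_{11} = 10.
The sequence repeats with period 10.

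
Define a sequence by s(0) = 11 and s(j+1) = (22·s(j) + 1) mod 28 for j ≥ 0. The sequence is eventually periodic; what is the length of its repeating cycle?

7

We have s(0) = 11,  s(1) = 19,  s(2) = 27,  s(3) = 7,  s(4) = 15,  s(5) = 23,  s(6) = 3,  s(7) = 11.
The sequence repeats with period 7.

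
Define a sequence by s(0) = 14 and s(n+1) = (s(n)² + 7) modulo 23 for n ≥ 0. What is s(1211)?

11

Listing terms: s(0) = 14, s(1) = 19, s(2) = 0, s(3) = 7, s(4) = 10, s(5) = 15, s(6) = 2, s(7) = 11, s(8) = 13, s(9) = 15.
Since s(9) = s(5) = 15, the sequence is eventually periodic: after a pre-period of length 5 it cycles with period 4.
For n ≥ 5, s(n) depends only on (n - 5) mod 4. (1211 - 5) mod 4 = 2, so s(1211) = s(7) = 11.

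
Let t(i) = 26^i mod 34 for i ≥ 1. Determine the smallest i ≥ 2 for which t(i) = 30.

Listing terms: t(1) = 26,  t(2) = 30,  t(3) = 32,  t(4) = 16,  t(5) = 8,  t(6) = 4,  t(7) = 2,  t(8) = 18,  t(9) = 26.
The sequence repeats with period 8.
The value 30 first appears (with i ≥ 2) at t(2).

2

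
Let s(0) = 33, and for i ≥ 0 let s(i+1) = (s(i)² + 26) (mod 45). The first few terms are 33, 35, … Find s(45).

s(0) = 33, s(1) = 35, s(2) = 36, s(3) = 17, s(4) = 0, s(5) = 26, s(6) = 27, s(7) = 35.
Since s(7) = s(1) = 35, the sequence is eventually periodic: after a pre-period of length 1 it cycles with period 6.
For i ≥ 1, s(i) depends only on (i - 1) mod 6. (45 - 1) mod 6 = 2, so s(45) = s(3) = 17.

17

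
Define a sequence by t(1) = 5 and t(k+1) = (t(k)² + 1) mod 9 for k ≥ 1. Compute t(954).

2

We have t(1) = 5; t(2) = 8; t(3) = 2; t(4) = 5.
The sequence repeats with period 3.
So t(954) = t(1 + ((954-1) mod 3)) = t(3) = 2.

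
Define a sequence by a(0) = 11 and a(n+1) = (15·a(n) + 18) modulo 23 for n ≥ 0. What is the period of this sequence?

22

Computing terms: a(0) = 11,  a(1) = 22,  a(2) = 3,  a(3) = 17,  a(4) = 20,  a(5) = 19,  a(6) = 4,  a(7) = 9,  a(8) = 15,  a(9) = 13,  a(10) = 6,  a(11) = 16,  a(12) = 5,  a(13) = 1,  a(14) = 10,  a(15) = 7,  a(16) = 8,  a(17) = 0,  a(18) = 18,  a(19) = 12,  a(20) = 14,  a(21) = 21,  a(22) = 11.
The sequence repeats with period 22.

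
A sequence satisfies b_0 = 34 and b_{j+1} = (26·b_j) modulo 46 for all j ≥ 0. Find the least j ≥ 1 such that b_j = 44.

b_0 = 34, b_1 = 10, b_2 = 30, b_3 = 44, b_4 = 40, b_5 = 28, b_6 = 38, b_7 = 22, b_8 = 20, b_9 = 14, b_{10} = 42, b_{11} = 34.
Since b_{11} = b_0 = 34, the sequence is periodic with period 11.
The value 44 first appears (with j ≥ 1) at b_3.

3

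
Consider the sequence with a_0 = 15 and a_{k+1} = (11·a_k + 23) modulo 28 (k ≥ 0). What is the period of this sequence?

We have a_0 = 15,  a_1 = 20,  a_2 = 19,  a_3 = 8,  a_4 = 27,  a_5 = 12,  a_6 = 15.
Since a_6 = a_0 = 15, the sequence is periodic with period 6.

6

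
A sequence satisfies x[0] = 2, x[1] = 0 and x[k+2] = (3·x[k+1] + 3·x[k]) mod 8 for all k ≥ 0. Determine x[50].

6

Computing terms: x[0] = 2,  x[1] = 0,  x[2] = 6,  x[3] = 2,  x[4] = 0.
The sequence repeats with period 3.
So x[50] = x[0 + ((50-0) mod 3)] = x[2] = 6.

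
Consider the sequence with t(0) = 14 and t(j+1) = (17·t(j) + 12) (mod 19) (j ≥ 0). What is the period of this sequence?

9

t(0) = 14, t(1) = 3, t(2) = 6, t(3) = 0, t(4) = 12, t(5) = 7, t(6) = 17, t(7) = 16, t(8) = 18, t(9) = 14.
Since t(9) = t(0) = 14, the sequence is periodic with period 9.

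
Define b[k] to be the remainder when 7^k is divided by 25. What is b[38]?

Listing terms: b[1] = 7; b[2] = 24; b[3] = 18; b[4] = 1; b[5] = 7.
The sequence repeats with period 4.
So b[38] = b[1 + ((38-1) mod 4)] = b[2] = 24.

24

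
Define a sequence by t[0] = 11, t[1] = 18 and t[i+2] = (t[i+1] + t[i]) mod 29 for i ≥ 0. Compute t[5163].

Listing terms: t[0] = 11,  t[1] = 18,  t[2] = 0,  t[3] = 18,  t[4] = 18,  t[5] = 7,  t[6] = 25,  t[7] = 3,  t[8] = 28,  t[9] = 2,  t[10] = 1,  t[11] = 3,  t[12] = 4,  t[13] = 7,  t[14] = 11,  t[15] = 18.
Since (t[14], t[15]) = (t[0], t[1]) = (11, 18) (two consecutive terms determine the rest), the sequence is periodic with period 14.
So t[5163] = t[0 + ((5163-0) mod 14)] = t[11] = 3.

3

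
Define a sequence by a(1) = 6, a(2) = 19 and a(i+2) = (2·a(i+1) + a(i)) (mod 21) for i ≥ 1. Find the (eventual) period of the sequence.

24

Computing terms: a(1) = 6, a(2) = 19, a(3) = 2, a(4) = 2, a(5) = 6, a(6) = 14, a(7) = 13, a(8) = 19, a(9) = 9, a(10) = 16, a(11) = 20, a(12) = 14, a(13) = 6, a(14) = 5, a(15) = 16, a(16) = 16, a(17) = 6, a(18) = 7, a(19) = 20, a(20) = 5, a(21) = 9, a(22) = 2, a(23) = 13, a(24) = 7, a(25) = 6, a(26) = 19.
Since (a(25), a(26)) = (a(1), a(2)) = (6, 19) (two consecutive terms determine the rest), the sequence is periodic with period 24.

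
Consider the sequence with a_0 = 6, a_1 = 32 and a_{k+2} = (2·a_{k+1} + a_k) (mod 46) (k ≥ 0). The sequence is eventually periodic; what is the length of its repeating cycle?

Computing terms: a_0 = 6,  a_1 = 32,  a_2 = 24,  a_3 = 34,  a_4 = 0,  a_5 = 34,  a_6 = 22,  a_7 = 32,  a_8 = 40,  a_9 = 20,  a_{10} = 34,  a_{11} = 42,  a_{12} = 26,  a_{13} = 2,  a_{14} = 30,  a_{15} = 16,  a_{16} = 16,  a_{17} = 2,  a_{18} = 20,  a_{19} = 42,  a_{20} = 12,  a_{21} = 20,  a_{22} = 6,  a_{23} = 32.
Since (a_{22}, a_{23}) = (a_0, a_1) = (6, 32) (two consecutive terms determine the rest), the sequence is periodic with period 22.

22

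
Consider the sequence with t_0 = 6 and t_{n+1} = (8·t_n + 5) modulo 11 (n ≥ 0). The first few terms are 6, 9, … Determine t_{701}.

9

t_0 = 6,  t_1 = 9,  t_2 = 0,  t_3 = 5,  t_4 = 1,  t_5 = 2,  t_6 = 10,  t_7 = 8,  t_8 = 3,  t_9 = 7,  t_{10} = 6.
The sequence repeats with period 10.
So t_{701} = t_{0 + ((701-0) mod 10)} = t_1 = 9.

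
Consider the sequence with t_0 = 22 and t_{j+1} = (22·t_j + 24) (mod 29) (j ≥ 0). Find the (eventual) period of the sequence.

14

Listing terms: t_0 = 22; t_1 = 15; t_2 = 6; t_3 = 11; t_4 = 5; t_5 = 18; t_6 = 14; t_7 = 13; t_8 = 20; t_9 = 0; t_{10} = 24; t_{11} = 1; t_{12} = 17; t_{13} = 21; t_{14} = 22.
The sequence repeats with period 14.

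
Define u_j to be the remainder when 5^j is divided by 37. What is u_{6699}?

u_0 = 1, u_1 = 5, u_2 = 25, u_3 = 14, u_4 = 33, u_5 = 17, u_6 = 11, u_7 = 18, u_8 = 16, u_9 = 6, u_{10} = 30, u_{11} = 2, u_{12} = 10, u_{13} = 13, u_{14} = 28, u_{15} = 29, u_{16} = 34, u_{17} = 22, u_{18} = 36, u_{19} = 32, u_{20} = 12, u_{21} = 23, u_{22} = 4, u_{23} = 20, u_{24} = 26, u_{25} = 19, u_{26} = 21, u_{27} = 31, u_{28} = 7, u_{29} = 35, u_{30} = 27, u_{31} = 24, u_{32} = 9, u_{33} = 8, u_{34} = 3, u_{35} = 15, u_{36} = 1.
Since u_{36} = u_0 = 1, the sequence is periodic with period 36.
(6699 - 0) mod 36 = 3, so u_{6699} = u_3 = 14.

14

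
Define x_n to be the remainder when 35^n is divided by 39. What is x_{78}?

1

Computing terms: x_0 = 1, x_1 = 35, x_2 = 16, x_3 = 14, x_4 = 22, x_5 = 29, x_6 = 1.
Since x_6 = x_0 = 1, the sequence is periodic with period 6.
(78 - 0) mod 6 = 0, so x_{78} = x_0 = 1.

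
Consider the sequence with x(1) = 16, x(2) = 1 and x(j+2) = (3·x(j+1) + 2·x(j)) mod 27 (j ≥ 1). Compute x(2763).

26

x(1) = 16, x(2) = 1, x(3) = 8, x(4) = 26, x(5) = 13, x(6) = 10, x(7) = 2, x(8) = 26, x(9) = 1, x(10) = 1, x(11) = 5, x(12) = 17, x(13) = 7, x(14) = 1, x(15) = 17, x(16) = 26, x(17) = 4, x(18) = 10, x(19) = 11, x(20) = 26, x(21) = 19, x(22) = 1, x(23) = 14, x(24) = 17, x(25) = 25, x(26) = 1, x(27) = 26, x(28) = 26, x(29) = 22, x(30) = 10, x(31) = 20, x(32) = 26, x(33) = 10, x(34) = 1, x(35) = 23, x(36) = 17, x(37) = 16, x(38) = 1.
Since (x(37), x(38)) = (x(1), x(2)) = (16, 1) (two consecutive terms determine the rest), the sequence is periodic with period 36.
(2763 - 1) mod 36 = 26, so x(2763) = x(27) = 26.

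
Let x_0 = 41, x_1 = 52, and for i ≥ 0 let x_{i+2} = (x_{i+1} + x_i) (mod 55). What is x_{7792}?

27

We have x_0 = 41, x_1 = 52, x_2 = 38, x_3 = 35, x_4 = 18, x_5 = 53, x_6 = 16, x_7 = 14, x_8 = 30, x_9 = 44, x_{10} = 19, x_{11} = 8, x_{12} = 27, x_{13} = 35, x_{14} = 7, x_{15} = 42, x_{16} = 49, x_{17} = 36, x_{18} = 30, x_{19} = 11, x_{20} = 41, x_{21} = 52.
Since (x_{20}, x_{21}) = (x_0, x_1) = (41, 52) (two consecutive terms determine the rest), the sequence is periodic with period 20.
So x_{7792} = x_{0 + ((7792-0) mod 20)} = x_{12} = 27.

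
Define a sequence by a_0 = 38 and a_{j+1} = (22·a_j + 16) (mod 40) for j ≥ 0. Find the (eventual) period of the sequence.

4

Computing terms: a_0 = 38; a_1 = 12; a_2 = 0; a_3 = 16; a_4 = 8; a_5 = 32; a_6 = 0.
Since a_6 = a_2 = 0, the sequence is eventually periodic: after a pre-period of length 2 it cycles with period 4.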